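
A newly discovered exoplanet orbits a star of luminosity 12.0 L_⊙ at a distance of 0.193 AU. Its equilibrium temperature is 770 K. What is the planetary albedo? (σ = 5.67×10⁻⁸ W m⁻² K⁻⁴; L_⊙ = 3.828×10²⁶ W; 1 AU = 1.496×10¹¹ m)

A ≈ 0.82

d = 0.193 AU = 2.89×10¹⁰ m.
L = 12.0 × 3.828×10²⁶ = 4.59×10²⁷ W.
Flux: S = L/(4πd²) = 4.59×10²⁷/(4π×(2.89×10¹⁰)²) = 4.38×10⁵ W m⁻².
From T_eq⁴ = S(1−A)/(4σ): 1−A = 4σT_eq⁴/S.
1−A = 4 × 5.67×10⁻⁸ × (770)⁴ / 4.38×10⁵ = 0.182.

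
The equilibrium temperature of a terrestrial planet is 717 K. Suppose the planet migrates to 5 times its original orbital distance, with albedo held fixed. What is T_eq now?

T_eq ≈ 321 K

T_eq ∝ L^(1/4) · d^(−1/2).
T′ = 717 / 5^(1/2) = 321 K.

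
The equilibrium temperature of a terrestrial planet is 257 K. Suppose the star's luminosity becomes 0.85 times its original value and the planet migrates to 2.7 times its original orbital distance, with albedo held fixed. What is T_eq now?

T_eq ∝ L^(1/4) · d^(−1/2).
T′ = 257 × 0.85^(1/4) / 2.7^(1/2) = 150 K.

T_eq ≈ 150 K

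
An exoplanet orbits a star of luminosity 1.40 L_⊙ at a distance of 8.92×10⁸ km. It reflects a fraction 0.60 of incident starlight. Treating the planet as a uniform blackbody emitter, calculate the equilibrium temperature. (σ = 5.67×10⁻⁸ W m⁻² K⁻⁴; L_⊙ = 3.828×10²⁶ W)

T_eq ≈ 98.6 K

d = 8.92×10⁸ km = 8.92×10¹¹ m.
L = 1.40 × 3.828×10²⁶ = 5.36×10²⁶ W.
Flux: S = L/(4πd²) = 5.36×10²⁶/(4π×(8.92×10¹¹)²) = 53.6 W m⁻².
Energy balance: absorbed = emitted ⇒ πR²·S(1−A) = 4πR²·σT_eq⁴, so T_eq⁴ = S(1−A)/(4σ).
T_eq = [53.6 × 0.40 / (4 × 5.67×10⁻⁸)]^(1/4) = (9.45×10⁷)^(1/4) = 98.6 K.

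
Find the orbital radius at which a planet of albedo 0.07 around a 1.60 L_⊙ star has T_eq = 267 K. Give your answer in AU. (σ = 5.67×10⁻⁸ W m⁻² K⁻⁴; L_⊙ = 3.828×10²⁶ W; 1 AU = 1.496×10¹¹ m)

d ≈ 1.33 AU

L = 1.60 × 3.828×10²⁶ = 6.12×10²⁶ W.
From T_eq⁴ = L(1−A)/(16πσd²): d = √[L(1−A)/(16πσT_eq⁴)].
d = √[6.12×10²⁶ × 0.93 / (16π × 5.67×10⁻⁸ × (267)⁴)] = 1.98×10¹¹ m = 1.33 AU.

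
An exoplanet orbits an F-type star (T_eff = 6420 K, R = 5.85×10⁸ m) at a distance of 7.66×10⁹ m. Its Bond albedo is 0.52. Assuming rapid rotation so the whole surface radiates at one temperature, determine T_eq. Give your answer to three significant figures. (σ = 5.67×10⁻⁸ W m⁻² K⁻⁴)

T_eq ≈ 1040 K

L = 4πR_⋆²σT_⋆⁴ = 4π(5.85×10⁸)² × 5.67×10⁻⁸ × (6420)⁴ = 4.14×10²⁶ W.
S = L/(4πd²) = 5.62×10⁵ W m⁻².
Energy balance: absorbed = emitted ⇒ πR²·S(1−A) = 4πR²·σT_eq⁴, so T_eq⁴ = S(1−A)/(4σ).
T_eq = [5.62×10⁵ × 0.48 / (4 × 5.67×10⁻⁸)]^(1/4) = (1.19×10¹²)^(1/4) = 1040 K.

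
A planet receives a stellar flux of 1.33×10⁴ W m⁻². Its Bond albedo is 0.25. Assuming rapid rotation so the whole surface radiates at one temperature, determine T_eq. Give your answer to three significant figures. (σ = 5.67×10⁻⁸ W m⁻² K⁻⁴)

Energy balance: absorbed = emitted ⇒ πR²·S(1−A) = 4πR²·σT_eq⁴, so T_eq⁴ = S(1−A)/(4σ).
T_eq = [1.33×10⁴ × 0.75 / (4 × 5.67×10⁻⁸)]^(1/4) = (4.40×10¹⁰)^(1/4) = 458 K.

T_eq ≈ 458 K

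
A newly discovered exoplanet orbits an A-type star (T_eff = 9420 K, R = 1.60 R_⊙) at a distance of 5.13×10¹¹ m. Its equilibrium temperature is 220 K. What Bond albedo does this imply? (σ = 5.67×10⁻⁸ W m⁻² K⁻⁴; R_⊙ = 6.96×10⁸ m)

R_⋆ = 1.60 × 6.96×10⁸ = 1.11×10⁹ m.
L = 4πR_⋆²σT_⋆⁴ = 4π(1.11×10⁹)² × 5.67×10⁻⁸ × (9420)⁴ = 6.96×10²⁷ W.
S = L/(4πd²) = 2100 W m⁻².
From T_eq⁴ = S(1−A)/(4σ): 1−A = 4σT_eq⁴/S.
1−A = 4 × 5.67×10⁻⁸ × (220)⁴ / 2100 = 0.253.

A ≈ 0.75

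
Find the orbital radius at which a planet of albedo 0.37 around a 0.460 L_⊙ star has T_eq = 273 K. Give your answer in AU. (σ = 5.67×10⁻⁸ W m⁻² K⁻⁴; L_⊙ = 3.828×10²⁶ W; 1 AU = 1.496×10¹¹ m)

L = 0.460 × 3.828×10²⁶ = 1.76×10²⁶ W.
From T_eq⁴ = L(1−A)/(16πσd²): d = √[L(1−A)/(16πσT_eq⁴)].
d = √[1.76×10²⁶ × 0.63 / (16π × 5.67×10⁻⁸ × (273)⁴)] = 8.37×10¹⁰ m = 0.560 AU.

d ≈ 0.560 AU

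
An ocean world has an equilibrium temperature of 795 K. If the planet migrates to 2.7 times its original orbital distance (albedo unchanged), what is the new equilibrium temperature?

T_eq ≈ 484 K

T_eq ∝ L^(1/4) · d^(−1/2).
T′ = 795 / 2.7^(1/2) = 484 K.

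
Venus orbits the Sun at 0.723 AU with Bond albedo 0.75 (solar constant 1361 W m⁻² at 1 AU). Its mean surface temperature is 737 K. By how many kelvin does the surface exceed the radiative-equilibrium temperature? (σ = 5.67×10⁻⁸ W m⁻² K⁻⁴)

S = 1361/0.723² = 2604 W m⁻².
T_eq = [S(1−A)/(4σ)]^(1/4) = [2604×0.25/(4×5.67×10⁻⁸)]^(1/4) = 231.5 K.
ΔT = T_surf − T_eq = 737 − 231.5.

ΔT ≈ 505.5 K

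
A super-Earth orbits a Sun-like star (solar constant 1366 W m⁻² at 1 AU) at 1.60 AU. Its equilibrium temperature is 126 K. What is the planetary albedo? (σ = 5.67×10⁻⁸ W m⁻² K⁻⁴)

A ≈ 0.89

Flux at 1.60 AU: S = 1366/1.60² = 534 W m⁻².
From T_eq⁴ = S(1−A)/(4σ): 1−A = 4σT_eq⁴/S.
1−A = 4 × 5.67×10⁻⁸ × (126)⁴ / 534 = 0.107.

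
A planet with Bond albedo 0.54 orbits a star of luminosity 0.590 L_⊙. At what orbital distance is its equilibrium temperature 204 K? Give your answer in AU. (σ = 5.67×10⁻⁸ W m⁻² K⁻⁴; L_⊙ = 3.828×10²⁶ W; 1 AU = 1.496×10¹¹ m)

d ≈ 0.970 AU

L = 0.590 × 3.828×10²⁶ = 2.26×10²⁶ W.
From T_eq⁴ = L(1−A)/(16πσd²): d = √[L(1−A)/(16πσT_eq⁴)].
d = √[2.26×10²⁶ × 0.46 / (16π × 5.67×10⁻⁸ × (204)⁴)] = 1.45×10¹¹ m = 0.970 AU.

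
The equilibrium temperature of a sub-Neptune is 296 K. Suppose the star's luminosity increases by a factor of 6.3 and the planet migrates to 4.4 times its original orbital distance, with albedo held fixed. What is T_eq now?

T_eq ∝ L^(1/4) · d^(−1/2).
T′ = 296 × 6.3^(1/4) / 4.4^(1/2) = 224 K.

T_eq ≈ 224 K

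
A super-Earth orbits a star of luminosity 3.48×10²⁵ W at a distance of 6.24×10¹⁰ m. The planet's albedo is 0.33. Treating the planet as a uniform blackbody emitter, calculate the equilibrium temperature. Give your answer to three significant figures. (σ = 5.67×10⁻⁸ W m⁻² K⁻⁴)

Flux: S = L/(4πd²) = 3.48×10²⁵/(4π×(6.24×10¹⁰)²) = 711 W m⁻².
Energy balance: absorbed = emitted ⇒ πR²·S(1−A) = 4πR²·σT_eq⁴, so T_eq⁴ = S(1−A)/(4σ).
T_eq = [711 × 0.67 / (4 × 5.67×10⁻⁸)]^(1/4) = (2.10×10⁹)^(1/4) = 214 K.

T_eq ≈ 214 K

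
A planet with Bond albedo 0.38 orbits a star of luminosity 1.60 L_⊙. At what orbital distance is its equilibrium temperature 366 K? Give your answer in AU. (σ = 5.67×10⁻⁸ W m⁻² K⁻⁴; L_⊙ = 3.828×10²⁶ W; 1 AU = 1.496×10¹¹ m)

L = 1.60 × 3.828×10²⁶ = 6.12×10²⁶ W.
From T_eq⁴ = L(1−A)/(16πσd²): d = √[L(1−A)/(16πσT_eq⁴)].
d = √[6.12×10²⁶ × 0.62 / (16π × 5.67×10⁻⁸ × (366)⁴)] = 8.62×10¹⁰ m = 0.576 AU.

d ≈ 0.576 AU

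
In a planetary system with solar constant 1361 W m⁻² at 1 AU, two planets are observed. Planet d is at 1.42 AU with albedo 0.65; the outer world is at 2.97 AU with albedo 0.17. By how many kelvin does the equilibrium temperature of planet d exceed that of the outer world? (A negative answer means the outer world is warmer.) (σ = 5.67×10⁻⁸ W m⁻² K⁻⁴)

T_eq = [S₀(1−A)/(4σd²)]^(1/4), so T ∝ (1−A)^(1/4) / √d.
T₁ = [1361×0.35/(4×5.67×10⁻⁸×1.42²)]^(1/4) = 179.65 K.
T₂ = [1361×0.83/(4×5.67×10⁻⁸×2.97²)]^(1/4) = 154.15 K.

ΔT ≈ 25.5 K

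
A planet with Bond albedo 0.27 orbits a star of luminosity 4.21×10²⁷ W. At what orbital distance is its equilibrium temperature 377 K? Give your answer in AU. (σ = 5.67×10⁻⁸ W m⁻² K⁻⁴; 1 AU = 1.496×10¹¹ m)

From T_eq⁴ = L(1−A)/(16πσd²): d = √[L(1−A)/(16πσT_eq⁴)].
d = √[4.21×10²⁷ × 0.73 / (16π × 5.67×10⁻⁸ × (377)⁴)] = 2.31×10¹¹ m = 1.54 AU.

d ≈ 1.54 AU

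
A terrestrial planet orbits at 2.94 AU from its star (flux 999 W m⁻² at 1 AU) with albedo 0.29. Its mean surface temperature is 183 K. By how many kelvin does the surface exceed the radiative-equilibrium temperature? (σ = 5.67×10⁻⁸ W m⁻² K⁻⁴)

S = 999/2.94² = 115.6 W m⁻².
T_eq = [S(1−A)/(4σ)]^(1/4) = [115.6×0.71/(4×5.67×10⁻⁸)]^(1/4) = 137.9 K.
ΔT = T_surf − T_eq = 183 − 137.9.

ΔT ≈ 45.1 K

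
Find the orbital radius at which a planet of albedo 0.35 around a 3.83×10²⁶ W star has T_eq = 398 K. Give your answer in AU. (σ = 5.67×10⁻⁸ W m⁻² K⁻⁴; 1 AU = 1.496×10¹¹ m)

From T_eq⁴ = L(1−A)/(16πσd²): d = √[L(1−A)/(16πσT_eq⁴)].
d = √[3.83×10²⁶ × 0.65 / (16π × 5.67×10⁻⁸ × (398)⁴)] = 5.90×10¹⁰ m = 0.394 AU.

d ≈ 0.394 AU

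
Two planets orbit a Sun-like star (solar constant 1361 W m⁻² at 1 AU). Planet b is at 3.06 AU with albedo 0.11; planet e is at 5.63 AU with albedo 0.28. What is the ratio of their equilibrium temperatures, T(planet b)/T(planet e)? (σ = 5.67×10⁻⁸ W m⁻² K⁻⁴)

T₁/T₂ ≈ 1.430

T_eq = [S₀(1−A)/(4σd²)]^(1/4), so T ∝ (1−A)^(1/4) / √d.
T₁ = [1361×0.89/(4×5.67×10⁻⁸×3.06²)]^(1/4) = 154.54 K.
T₂ = [1361×0.72/(4×5.67×10⁻⁸×5.63²)]^(1/4) = 108.05 K.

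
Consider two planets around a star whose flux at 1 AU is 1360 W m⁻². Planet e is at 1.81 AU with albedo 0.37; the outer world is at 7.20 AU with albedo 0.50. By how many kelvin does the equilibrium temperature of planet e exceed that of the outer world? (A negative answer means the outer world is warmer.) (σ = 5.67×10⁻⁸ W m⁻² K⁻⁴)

ΔT ≈ 97.1 K

T_eq = [S₀(1−A)/(4σd²)]^(1/4), so T ∝ (1−A)^(1/4) / √d.
T₁ = [1360×0.63/(4×5.67×10⁻⁸×1.81²)]^(1/4) = 184.28 K.
T₂ = [1360×0.50/(4×5.67×10⁻⁸×7.20²)]^(1/4) = 87.21 K.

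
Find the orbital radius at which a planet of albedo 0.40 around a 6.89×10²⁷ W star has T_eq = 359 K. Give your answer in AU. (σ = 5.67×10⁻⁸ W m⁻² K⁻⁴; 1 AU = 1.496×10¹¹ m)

From T_eq⁴ = L(1−A)/(16πσd²): d = √[L(1−A)/(16πσT_eq⁴)].
d = √[6.89×10²⁷ × 0.60 / (16π × 5.67×10⁻⁸ × (359)⁴)] = 2.96×10¹¹ m = 1.98 AU.

d ≈ 1.98 AU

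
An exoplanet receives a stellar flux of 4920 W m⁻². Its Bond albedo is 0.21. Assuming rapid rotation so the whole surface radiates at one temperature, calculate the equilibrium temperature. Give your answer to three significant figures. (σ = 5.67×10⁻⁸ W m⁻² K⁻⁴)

Energy balance: absorbed = emitted ⇒ πR²·S(1−A) = 4πR²·σT_eq⁴, so T_eq⁴ = S(1−A)/(4σ).
T_eq = [4920 × 0.79 / (4 × 5.67×10⁻⁸)]^(1/4) = (1.71×10¹⁰)^(1/4) = 362 K.

T_eq ≈ 362 K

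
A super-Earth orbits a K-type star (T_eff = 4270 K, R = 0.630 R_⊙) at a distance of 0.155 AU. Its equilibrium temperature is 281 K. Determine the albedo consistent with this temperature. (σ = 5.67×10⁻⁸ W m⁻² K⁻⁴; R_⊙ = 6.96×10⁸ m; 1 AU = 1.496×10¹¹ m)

R_⋆ = 0.630 × 6.96×10⁸ = 4.38×10⁸ m.
d = 0.155 AU = 2.32×10¹⁰ m.
L = 4πR_⋆²σT_⋆⁴ = 4π(4.38×10⁸)² × 5.67×10⁻⁸ × (4270)⁴ = 4.55×10²⁵ W.
S = L/(4πd²) = 6740 W m⁻².
From T_eq⁴ = S(1−A)/(4σ): 1−A = 4σT_eq⁴/S.
1−A = 4 × 5.67×10⁻⁸ × (281)⁴ / 6740 = 0.210.

A ≈ 0.79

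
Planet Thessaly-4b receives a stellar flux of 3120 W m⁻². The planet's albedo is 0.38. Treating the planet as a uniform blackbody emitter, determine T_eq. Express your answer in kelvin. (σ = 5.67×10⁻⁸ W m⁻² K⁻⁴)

Energy balance: absorbed = emitted ⇒ πR²·S(1−A) = 4πR²·σT_eq⁴, so T_eq⁴ = S(1−A)/(4σ).
T_eq = [3120 × 0.62 / (4 × 5.67×10⁻⁸)]^(1/4) = (8.53×10⁹)^(1/4) = 304 K.

T_eq ≈ 304 K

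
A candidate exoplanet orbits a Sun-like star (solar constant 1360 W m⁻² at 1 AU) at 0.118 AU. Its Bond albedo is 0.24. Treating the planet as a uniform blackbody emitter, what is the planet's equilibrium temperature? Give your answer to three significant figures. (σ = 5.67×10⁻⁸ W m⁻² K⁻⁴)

T_eq ≈ 756 K

Flux at 0.118 AU: S = 1360/0.118² = 9.77×10⁴ W m⁻².
Energy balance: absorbed = emitted ⇒ πR²·S(1−A) = 4πR²·σT_eq⁴, so T_eq⁴ = S(1−A)/(4σ).
T_eq = [9.77×10⁴ × 0.76 / (4 × 5.67×10⁻⁸)]^(1/4) = (3.27×10¹¹)^(1/4) = 756 K.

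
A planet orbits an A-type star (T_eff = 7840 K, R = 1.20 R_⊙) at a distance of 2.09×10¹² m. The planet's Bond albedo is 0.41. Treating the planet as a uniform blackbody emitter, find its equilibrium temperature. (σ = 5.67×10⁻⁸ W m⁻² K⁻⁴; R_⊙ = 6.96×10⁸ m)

R_⋆ = 1.20 × 6.96×10⁸ = 8.35×10⁸ m.
L = 4πR_⋆²σT_⋆⁴ = 4π(8.35×10⁸)² × 5.67×10⁻⁸ × (7840)⁴ = 1.88×10²⁷ W.
S = L/(4πd²) = 34.2 W m⁻².
Energy balance: absorbed = emitted ⇒ πR²·S(1−A) = 4πR²·σT_eq⁴, so T_eq⁴ = S(1−A)/(4σ).
T_eq = [34.2 × 0.59 / (4 × 5.67×10⁻⁸)]^(1/4) = (8.90×10⁷)^(1/4) = 97.1 K.

T_eq ≈ 97.1 K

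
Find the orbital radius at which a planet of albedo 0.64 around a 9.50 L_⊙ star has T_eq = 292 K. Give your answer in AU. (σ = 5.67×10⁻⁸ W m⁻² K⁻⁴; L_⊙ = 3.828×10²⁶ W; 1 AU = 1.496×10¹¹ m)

d ≈ 1.68 AU

L = 9.50 × 3.828×10²⁶ = 3.64×10²⁷ W.
From T_eq⁴ = L(1−A)/(16πσd²): d = √[L(1−A)/(16πσT_eq⁴)].
d = √[3.64×10²⁷ × 0.36 / (16π × 5.67×10⁻⁸ × (292)⁴)] = 2.51×10¹¹ m = 1.68 AU.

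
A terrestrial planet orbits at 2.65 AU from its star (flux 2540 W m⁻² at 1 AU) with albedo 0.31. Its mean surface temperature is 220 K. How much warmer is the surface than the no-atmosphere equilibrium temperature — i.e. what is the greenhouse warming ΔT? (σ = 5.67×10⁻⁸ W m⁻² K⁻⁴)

ΔT ≈ 37.9 K

S = 2540/2.65² = 361.7 W m⁻².
T_eq = [S(1−A)/(4σ)]^(1/4) = [361.7×0.69/(4×5.67×10⁻⁸)]^(1/4) = 182.1 K.
ΔT = T_surf − T_eq = 220 − 182.1.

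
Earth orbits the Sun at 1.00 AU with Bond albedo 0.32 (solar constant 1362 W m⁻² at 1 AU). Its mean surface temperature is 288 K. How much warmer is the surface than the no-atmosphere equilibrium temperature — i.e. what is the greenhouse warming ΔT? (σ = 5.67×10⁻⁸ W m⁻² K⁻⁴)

S = 1362/1.00² = 1362 W m⁻².
T_eq = [S(1−A)/(4σ)]^(1/4) = [1362×0.68/(4×5.67×10⁻⁸)]^(1/4) = 252.8 K.
ΔT = T_surf − T_eq = 288 − 252.8.

ΔT ≈ 35.2 K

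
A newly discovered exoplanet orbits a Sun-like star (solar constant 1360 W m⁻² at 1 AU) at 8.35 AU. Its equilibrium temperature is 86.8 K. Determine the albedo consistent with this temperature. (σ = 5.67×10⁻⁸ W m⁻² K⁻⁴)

A ≈ 0.34

Flux at 8.35 AU: S = 1360/8.35² = 19.5 W m⁻².
From T_eq⁴ = S(1−A)/(4σ): 1−A = 4σT_eq⁴/S.
1−A = 4 × 5.67×10⁻⁸ × (86.8)⁴ / 19.5 = 0.660.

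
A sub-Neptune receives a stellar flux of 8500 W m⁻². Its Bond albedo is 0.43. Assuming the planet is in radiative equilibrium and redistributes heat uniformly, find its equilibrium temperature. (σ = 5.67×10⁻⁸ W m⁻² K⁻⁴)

T_eq ≈ 382 K

Energy balance: absorbed = emitted ⇒ πR²·S(1−A) = 4πR²·σT_eq⁴, so T_eq⁴ = S(1−A)/(4σ).
T_eq = [8500 × 0.57 / (4 × 5.67×10⁻⁸)]^(1/4) = (2.14×10¹⁰)^(1/4) = 382 K.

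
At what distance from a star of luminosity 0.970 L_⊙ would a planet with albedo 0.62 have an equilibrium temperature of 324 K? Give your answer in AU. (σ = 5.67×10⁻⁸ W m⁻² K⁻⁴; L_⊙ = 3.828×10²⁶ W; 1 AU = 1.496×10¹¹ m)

L = 0.970 × 3.828×10²⁶ = 3.71×10²⁶ W.
From T_eq⁴ = L(1−A)/(16πσd²): d = √[L(1−A)/(16πσT_eq⁴)].
d = √[3.71×10²⁶ × 0.38 / (16π × 5.67×10⁻⁸ × (324)⁴)] = 6.70×10¹⁰ m = 0.448 AU.

d ≈ 0.448 AU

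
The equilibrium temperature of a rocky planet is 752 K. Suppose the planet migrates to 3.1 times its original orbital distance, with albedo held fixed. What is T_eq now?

T_eq ≈ 427 K

T_eq ∝ L^(1/4) · d^(−1/2).
T′ = 752 / 3.1^(1/2) = 427 K.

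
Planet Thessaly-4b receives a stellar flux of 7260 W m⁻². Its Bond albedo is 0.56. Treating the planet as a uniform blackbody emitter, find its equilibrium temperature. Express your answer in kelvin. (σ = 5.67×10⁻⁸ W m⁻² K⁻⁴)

Energy balance: absorbed = emitted ⇒ πR²·S(1−A) = 4πR²·σT_eq⁴, so T_eq⁴ = S(1−A)/(4σ).
T_eq = [7260 × 0.44 / (4 × 5.67×10⁻⁸)]^(1/4) = (1.41×10¹⁰)^(1/4) = 344 K.

T_eq ≈ 344 K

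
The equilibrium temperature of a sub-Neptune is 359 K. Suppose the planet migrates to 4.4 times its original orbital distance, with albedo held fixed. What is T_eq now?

T_eq ∝ L^(1/4) · d^(−1/2).
T′ = 359 / 4.4^(1/2) = 171 K.

T_eq ≈ 171 K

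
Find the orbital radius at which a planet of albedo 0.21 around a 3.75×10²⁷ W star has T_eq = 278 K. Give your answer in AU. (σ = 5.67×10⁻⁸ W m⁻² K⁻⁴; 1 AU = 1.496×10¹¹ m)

From T_eq⁴ = L(1−A)/(16πσd²): d = √[L(1−A)/(16πσT_eq⁴)].
d = √[3.75×10²⁷ × 0.79 / (16π × 5.67×10⁻⁸ × (278)⁴)] = 4.17×10¹¹ m = 2.79 AU.

d ≈ 2.79 AU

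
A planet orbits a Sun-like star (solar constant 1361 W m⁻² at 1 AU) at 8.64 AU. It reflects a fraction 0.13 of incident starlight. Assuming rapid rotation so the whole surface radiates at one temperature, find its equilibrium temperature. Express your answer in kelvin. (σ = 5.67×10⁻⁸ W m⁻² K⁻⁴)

T_eq ≈ 91.4 K

Flux at 8.64 AU: S = 1361/8.64² = 18.2 W m⁻².
Energy balance: absorbed = emitted ⇒ πR²·S(1−A) = 4πR²·σT_eq⁴, so T_eq⁴ = S(1−A)/(4σ).
T_eq = [18.2 × 0.87 / (4 × 5.67×10⁻⁸)]^(1/4) = (6.99×10⁷)^(1/4) = 91.4 K.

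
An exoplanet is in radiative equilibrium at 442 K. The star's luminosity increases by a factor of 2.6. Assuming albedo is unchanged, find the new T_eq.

T_eq ≈ 561 K

T_eq ∝ L^(1/4) · d^(−1/2).
T′ = 442 × 2.6^(1/4) = 561 K.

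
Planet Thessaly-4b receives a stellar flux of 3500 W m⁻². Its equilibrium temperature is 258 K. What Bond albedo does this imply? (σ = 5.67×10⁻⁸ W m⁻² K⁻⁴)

From T_eq⁴ = S(1−A)/(4σ): 1−A = 4σT_eq⁴/S.
1−A = 4 × 5.67×10⁻⁸ × (258)⁴ / 3500 = 0.287.

A ≈ 0.71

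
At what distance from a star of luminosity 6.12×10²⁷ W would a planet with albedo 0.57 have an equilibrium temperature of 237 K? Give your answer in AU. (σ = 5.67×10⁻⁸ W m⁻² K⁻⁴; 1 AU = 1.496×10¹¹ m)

d ≈ 3.62 AU

From T_eq⁴ = L(1−A)/(16πσd²): d = √[L(1−A)/(16πσT_eq⁴)].
d = √[6.12×10²⁷ × 0.43 / (16π × 5.67×10⁻⁸ × (237)⁴)] = 5.41×10¹¹ m = 3.62 AU.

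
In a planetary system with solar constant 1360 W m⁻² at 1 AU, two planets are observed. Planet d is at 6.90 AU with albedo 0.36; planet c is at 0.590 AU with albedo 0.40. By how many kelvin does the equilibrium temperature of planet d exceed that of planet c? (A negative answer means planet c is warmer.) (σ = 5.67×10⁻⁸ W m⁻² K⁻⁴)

T_eq = [S₀(1−A)/(4σd²)]^(1/4), so T ∝ (1−A)^(1/4) / √d.
T₁ = [1360×0.64/(4×5.67×10⁻⁸×6.90²)]^(1/4) = 94.75 K.
T₂ = [1360×0.60/(4×5.67×10⁻⁸×0.590²)]^(1/4) = 318.85 K.

ΔT ≈ -224.1 K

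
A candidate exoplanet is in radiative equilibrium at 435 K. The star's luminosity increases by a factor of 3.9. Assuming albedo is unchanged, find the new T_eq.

T_eq ≈ 611 K

T_eq ∝ L^(1/4) · d^(−1/2).
T′ = 435 × 3.9^(1/4) = 611 K.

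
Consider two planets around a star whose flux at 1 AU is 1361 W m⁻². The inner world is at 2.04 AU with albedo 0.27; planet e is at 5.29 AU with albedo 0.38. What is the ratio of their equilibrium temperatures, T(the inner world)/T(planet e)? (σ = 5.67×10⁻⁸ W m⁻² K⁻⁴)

T₁/T₂ ≈ 1.677

T_eq = [S₀(1−A)/(4σd²)]^(1/4), so T ∝ (1−A)^(1/4) / √d.
T₁ = [1361×0.73/(4×5.67×10⁻⁸×2.04²)]^(1/4) = 180.12 K.
T₂ = [1361×0.62/(4×5.67×10⁻⁸×5.29²)]^(1/4) = 107.38 K.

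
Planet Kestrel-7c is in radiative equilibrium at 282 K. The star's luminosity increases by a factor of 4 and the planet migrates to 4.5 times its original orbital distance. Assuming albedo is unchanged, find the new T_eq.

T_eq ≈ 188 K

T_eq ∝ L^(1/4) · d^(−1/2).
T′ = 282 × 4^(1/4) / 4.5^(1/2) = 188 K.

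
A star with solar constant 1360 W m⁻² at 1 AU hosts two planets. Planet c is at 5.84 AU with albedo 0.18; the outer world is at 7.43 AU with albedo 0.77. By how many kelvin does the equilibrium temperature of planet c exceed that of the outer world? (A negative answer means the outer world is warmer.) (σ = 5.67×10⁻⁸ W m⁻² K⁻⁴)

ΔT ≈ 38.9 K

T_eq = [S₀(1−A)/(4σd²)]^(1/4), so T ∝ (1−A)^(1/4) / √d.
T₁ = [1360×0.82/(4×5.67×10⁻⁸×5.84²)]^(1/4) = 109.58 K.
T₂ = [1360×0.23/(4×5.67×10⁻⁸×7.43²)]^(1/4) = 70.70 K.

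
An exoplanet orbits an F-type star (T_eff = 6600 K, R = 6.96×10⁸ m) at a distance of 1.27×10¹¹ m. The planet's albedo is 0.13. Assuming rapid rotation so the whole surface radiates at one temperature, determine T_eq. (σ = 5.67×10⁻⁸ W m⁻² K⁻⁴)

T_eq ≈ 334 K

L = 4πR_⋆²σT_⋆⁴ = 4π(6.96×10⁸)² × 5.67×10⁻⁸ × (6600)⁴ = 6.55×10²⁶ W.
S = L/(4πd²) = 3230 W m⁻².
Energy balance: absorbed = emitted ⇒ πR²·S(1−A) = 4πR²·σT_eq⁴, so T_eq⁴ = S(1−A)/(4σ).
T_eq = [3230 × 0.87 / (4 × 5.67×10⁻⁸)]^(1/4) = (1.24×10¹⁰)^(1/4) = 334 K.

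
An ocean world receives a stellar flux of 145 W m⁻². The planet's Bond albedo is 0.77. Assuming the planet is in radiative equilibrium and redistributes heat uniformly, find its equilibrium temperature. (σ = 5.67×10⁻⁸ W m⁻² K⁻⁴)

T_eq ≈ 110 K

Energy balance: absorbed = emitted ⇒ πR²·S(1−A) = 4πR²·σT_eq⁴, so T_eq⁴ = S(1−A)/(4σ).
T_eq = [145 × 0.23 / (4 × 5.67×10⁻⁸)]^(1/4) = (1.47×10⁸)^(1/4) = 110 K.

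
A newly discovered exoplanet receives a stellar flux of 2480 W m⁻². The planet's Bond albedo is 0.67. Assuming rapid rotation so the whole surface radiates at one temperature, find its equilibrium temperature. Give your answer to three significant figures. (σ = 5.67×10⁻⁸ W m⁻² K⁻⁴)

Energy balance: absorbed = emitted ⇒ πR²·S(1−A) = 4πR²·σT_eq⁴, so T_eq⁴ = S(1−A)/(4σ).
T_eq = [2480 × 0.33 / (4 × 5.67×10⁻⁸)]^(1/4) = (3.61×10⁹)^(1/4) = 245 K.

T_eq ≈ 245 K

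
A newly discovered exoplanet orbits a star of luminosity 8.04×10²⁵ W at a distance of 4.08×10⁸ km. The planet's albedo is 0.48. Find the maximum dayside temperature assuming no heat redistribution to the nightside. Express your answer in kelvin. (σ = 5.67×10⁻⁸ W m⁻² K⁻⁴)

d = 4.08×10⁸ km = 4.08×10¹¹ m.
Flux: S = L/(4πd²) = 8.04×10²⁵/(4π×(4.08×10¹¹)²) = 38.4 W m⁻².
With no redistribution each surface element balances locally: S(1−A) = σT⁴.
T = [38.4 × 0.52 / 5.67×10⁻⁸]^(1/4) = (3.52×10⁸)^(1/4) = 137 K.

T_ss ≈ 137 K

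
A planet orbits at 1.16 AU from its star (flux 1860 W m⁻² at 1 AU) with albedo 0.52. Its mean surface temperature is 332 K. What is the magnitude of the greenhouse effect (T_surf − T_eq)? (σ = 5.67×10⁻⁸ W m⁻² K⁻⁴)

S = 1860/1.16² = 1382 W m⁻².
T_eq = [S(1−A)/(4σ)]^(1/4) = [1382×0.48/(4×5.67×10⁻⁸)]^(1/4) = 232.6 K.
ΔT = T_surf − T_eq = 332 − 232.6.

ΔT ≈ 99.4 K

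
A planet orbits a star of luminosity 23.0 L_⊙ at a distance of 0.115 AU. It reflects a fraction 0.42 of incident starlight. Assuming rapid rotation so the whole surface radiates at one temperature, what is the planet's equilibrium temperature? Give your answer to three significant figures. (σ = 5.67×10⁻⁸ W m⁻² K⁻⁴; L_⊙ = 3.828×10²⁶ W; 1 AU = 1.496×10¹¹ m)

d = 0.115 AU = 1.72×10¹⁰ m.
L = 23.0 × 3.828×10²⁶ = 8.80×10²⁷ W.
Flux: S = L/(4πd²) = 8.80×10²⁷/(4π×(1.72×10¹⁰)²) = 2.37×10⁶ W m⁻².
Energy balance: absorbed = emitted ⇒ πR²·S(1−A) = 4πR²·σT_eq⁴, so T_eq⁴ = S(1−A)/(4σ).
T_eq = [2.37×10⁶ × 0.58 / (4 × 5.67×10⁻⁸)]^(1/4) = (6.05×10¹²)^(1/4) = 1570 K.

T_eq ≈ 1570 K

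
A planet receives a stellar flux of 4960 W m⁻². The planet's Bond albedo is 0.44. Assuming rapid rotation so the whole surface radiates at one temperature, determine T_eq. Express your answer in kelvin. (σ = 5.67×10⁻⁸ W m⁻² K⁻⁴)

Energy balance: absorbed = emitted ⇒ πR²·S(1−A) = 4πR²·σT_eq⁴, so T_eq⁴ = S(1−A)/(4σ).
T_eq = [4960 × 0.56 / (4 × 5.67×10⁻⁸)]^(1/4) = (1.22×10¹⁰)^(1/4) = 333 K.

T_eq ≈ 333 K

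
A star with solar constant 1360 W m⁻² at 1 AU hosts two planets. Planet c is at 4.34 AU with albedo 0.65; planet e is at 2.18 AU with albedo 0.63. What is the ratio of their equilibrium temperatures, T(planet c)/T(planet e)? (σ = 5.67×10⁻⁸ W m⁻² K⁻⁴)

T_eq = [S₀(1−A)/(4σd²)]^(1/4), so T ∝ (1−A)^(1/4) / √d.
T₁ = [1360×0.35/(4×5.67×10⁻⁸×4.34²)]^(1/4) = 102.74 K.
T₂ = [1360×0.37/(4×5.67×10⁻⁸×2.18²)]^(1/4) = 146.99 K.

T₁/T₂ ≈ 0.699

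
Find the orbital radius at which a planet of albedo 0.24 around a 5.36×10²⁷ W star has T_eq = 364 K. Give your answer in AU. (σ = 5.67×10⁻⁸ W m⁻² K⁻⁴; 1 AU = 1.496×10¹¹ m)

d ≈ 1.91 AU

From T_eq⁴ = L(1−A)/(16πσd²): d = √[L(1−A)/(16πσT_eq⁴)].
d = √[5.36×10²⁷ × 0.76 / (16π × 5.67×10⁻⁸ × (364)⁴)] = 2.85×10¹¹ m = 1.91 AU.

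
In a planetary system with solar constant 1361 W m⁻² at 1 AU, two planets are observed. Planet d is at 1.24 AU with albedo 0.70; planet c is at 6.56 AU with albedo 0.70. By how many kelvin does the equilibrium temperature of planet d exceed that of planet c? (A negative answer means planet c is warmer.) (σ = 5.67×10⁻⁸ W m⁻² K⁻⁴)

T_eq = [S₀(1−A)/(4σd²)]^(1/4), so T ∝ (1−A)^(1/4) / √d.
T₁ = [1361×0.30/(4×5.67×10⁻⁸×1.24²)]^(1/4) = 184.98 K.
T₂ = [1361×0.30/(4×5.67×10⁻⁸×6.56²)]^(1/4) = 80.42 K.

ΔT ≈ 104.6 K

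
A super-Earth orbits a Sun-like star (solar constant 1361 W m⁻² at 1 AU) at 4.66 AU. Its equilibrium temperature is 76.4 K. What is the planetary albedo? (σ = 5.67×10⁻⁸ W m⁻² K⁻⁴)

Flux at 4.66 AU: S = 1361/4.66² = 62.7 W m⁻².
From T_eq⁴ = S(1−A)/(4σ): 1−A = 4σT_eq⁴/S.
1−A = 4 × 5.67×10⁻⁸ × (76.4)⁴ / 62.7 = 0.123.

A ≈ 0.88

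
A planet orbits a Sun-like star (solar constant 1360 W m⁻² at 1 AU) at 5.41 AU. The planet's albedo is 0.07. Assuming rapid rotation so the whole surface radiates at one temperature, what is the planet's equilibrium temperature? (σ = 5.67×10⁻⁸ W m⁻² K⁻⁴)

Flux at 5.41 AU: S = 1360/5.41² = 46.5 W m⁻².
Energy balance: absorbed = emitted ⇒ πR²·S(1−A) = 4πR²·σT_eq⁴, so T_eq⁴ = S(1−A)/(4σ).
T_eq = [46.5 × 0.93 / (4 × 5.67×10⁻⁸)]^(1/4) = (1.91×10⁸)^(1/4) = 117 K.

T_eq ≈ 117 K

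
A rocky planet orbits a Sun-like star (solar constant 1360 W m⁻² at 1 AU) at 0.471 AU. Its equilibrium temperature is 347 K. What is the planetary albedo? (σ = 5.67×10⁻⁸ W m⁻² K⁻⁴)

Flux at 0.471 AU: S = 1360/0.471² = 6130 W m⁻².
From T_eq⁴ = S(1−A)/(4σ): 1−A = 4σT_eq⁴/S.
1−A = 4 × 5.67×10⁻⁸ × (347)⁴ / 6130 = 0.536.

A ≈ 0.46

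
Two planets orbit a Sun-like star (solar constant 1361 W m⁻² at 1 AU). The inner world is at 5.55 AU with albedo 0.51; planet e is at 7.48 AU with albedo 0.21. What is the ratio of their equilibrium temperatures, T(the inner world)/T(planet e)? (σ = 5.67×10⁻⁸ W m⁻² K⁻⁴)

T₁/T₂ ≈ 1.030

T_eq = [S₀(1−A)/(4σd²)]^(1/4), so T ∝ (1−A)^(1/4) / √d.
T₁ = [1361×0.49/(4×5.67×10⁻⁸×5.55²)]^(1/4) = 98.85 K.
T₂ = [1361×0.79/(4×5.67×10⁻⁸×7.48²)]^(1/4) = 95.94 K.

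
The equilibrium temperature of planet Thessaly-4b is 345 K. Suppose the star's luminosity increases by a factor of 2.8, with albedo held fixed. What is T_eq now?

T_eq ≈ 446 K

T_eq ∝ L^(1/4) · d^(−1/2).
T′ = 345 × 2.8^(1/4) = 446 K.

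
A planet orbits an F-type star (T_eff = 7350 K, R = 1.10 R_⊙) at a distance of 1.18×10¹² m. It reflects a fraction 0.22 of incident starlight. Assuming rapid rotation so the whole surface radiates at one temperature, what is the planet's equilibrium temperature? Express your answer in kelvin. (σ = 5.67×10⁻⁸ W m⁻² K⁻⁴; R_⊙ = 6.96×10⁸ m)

R_⋆ = 1.10 × 6.96×10⁸ = 7.66×10⁸ m.
L = 4πR_⋆²σT_⋆⁴ = 4π(7.66×10⁸)² × 5.67×10⁻⁸ × (7350)⁴ = 1.22×10²⁷ W.
S = L/(4πd²) = 69.7 W m⁻².
Energy balance: absorbed = emitted ⇒ πR²·S(1−A) = 4πR²·σT_eq⁴, so T_eq⁴ = S(1−A)/(4σ).
T_eq = [69.7 × 0.78 / (4 × 5.67×10⁻⁸)]^(1/4) = (2.40×10⁸)^(1/4) = 124 K.

T_eq ≈ 124 K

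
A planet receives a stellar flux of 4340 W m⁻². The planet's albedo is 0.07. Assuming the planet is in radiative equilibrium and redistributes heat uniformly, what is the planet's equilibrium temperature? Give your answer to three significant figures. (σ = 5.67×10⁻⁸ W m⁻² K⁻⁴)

Energy balance: absorbed = emitted ⇒ πR²·S(1−A) = 4πR²·σT_eq⁴, so T_eq⁴ = S(1−A)/(4σ).
T_eq = [4340 × 0.93 / (4 × 5.67×10⁻⁸)]^(1/4) = (1.78×10¹⁰)^(1/4) = 365 K.

T_eq ≈ 365 K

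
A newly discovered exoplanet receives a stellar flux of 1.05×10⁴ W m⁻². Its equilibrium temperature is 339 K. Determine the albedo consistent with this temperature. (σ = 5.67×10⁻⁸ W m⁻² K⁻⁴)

From T_eq⁴ = S(1−A)/(4σ): 1−A = 4σT_eq⁴/S.
1−A = 4 × 5.67×10⁻⁸ × (339)⁴ / 1.05×10⁴ = 0.285.

A ≈ 0.71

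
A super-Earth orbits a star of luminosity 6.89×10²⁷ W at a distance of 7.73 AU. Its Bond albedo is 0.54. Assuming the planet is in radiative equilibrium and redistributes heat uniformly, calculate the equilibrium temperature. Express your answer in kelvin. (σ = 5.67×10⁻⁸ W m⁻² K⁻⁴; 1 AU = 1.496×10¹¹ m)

d = 7.73 AU = 1.16×10¹² m.
Flux: S = L/(4πd²) = 6.89×10²⁷/(4π×(1.16×10¹²)²) = 410 W m⁻².
Energy balance: absorbed = emitted ⇒ πR²·S(1−A) = 4πR²·σT_eq⁴, so T_eq⁴ = S(1−A)/(4σ).
T_eq = [410 × 0.46 / (4 × 5.67×10⁻⁸)]^(1/4) = (8.32×10⁸)^(1/4) = 170 K.

T_eq ≈ 170 K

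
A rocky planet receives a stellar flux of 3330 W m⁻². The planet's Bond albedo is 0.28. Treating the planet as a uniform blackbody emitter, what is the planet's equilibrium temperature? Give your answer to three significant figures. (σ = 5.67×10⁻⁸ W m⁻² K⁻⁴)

T_eq ≈ 321 K

Energy balance: absorbed = emitted ⇒ πR²·S(1−A) = 4πR²·σT_eq⁴, so T_eq⁴ = S(1−A)/(4σ).
T_eq = [3330 × 0.72 / (4 × 5.67×10⁻⁸)]^(1/4) = (1.06×10¹⁰)^(1/4) = 321 K.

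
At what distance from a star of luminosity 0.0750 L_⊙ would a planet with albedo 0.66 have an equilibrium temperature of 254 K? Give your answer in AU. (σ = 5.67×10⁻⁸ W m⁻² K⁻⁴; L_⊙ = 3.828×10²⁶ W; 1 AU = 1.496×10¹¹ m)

d ≈ 0.192 AU

L = 0.0750 × 3.828×10²⁶ = 2.87×10²⁵ W.
From T_eq⁴ = L(1−A)/(16πσd²): d = √[L(1−A)/(16πσT_eq⁴)].
d = √[2.87×10²⁵ × 0.34 / (16π × 5.67×10⁻⁸ × (254)⁴)] = 2.87×10¹⁰ m = 0.192 AU.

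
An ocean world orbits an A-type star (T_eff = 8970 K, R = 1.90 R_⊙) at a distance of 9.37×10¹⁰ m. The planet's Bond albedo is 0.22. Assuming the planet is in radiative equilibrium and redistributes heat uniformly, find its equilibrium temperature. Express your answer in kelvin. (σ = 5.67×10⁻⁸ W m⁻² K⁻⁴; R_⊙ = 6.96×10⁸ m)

T_eq ≈ 708 K

R_⋆ = 1.90 × 6.96×10⁸ = 1.32×10⁹ m.
L = 4πR_⋆²σT_⋆⁴ = 4π(1.32×10⁹)² × 5.67×10⁻⁸ × (8970)⁴ = 8.07×10²⁷ W.
S = L/(4πd²) = 7.31×10⁴ W m⁻².
Energy balance: absorbed = emitted ⇒ πR²·S(1−A) = 4πR²·σT_eq⁴, so T_eq⁴ = S(1−A)/(4σ).
T_eq = [7.31×10⁴ × 0.78 / (4 × 5.67×10⁻⁸)]^(1/4) = (2.51×10¹¹)^(1/4) = 708 K.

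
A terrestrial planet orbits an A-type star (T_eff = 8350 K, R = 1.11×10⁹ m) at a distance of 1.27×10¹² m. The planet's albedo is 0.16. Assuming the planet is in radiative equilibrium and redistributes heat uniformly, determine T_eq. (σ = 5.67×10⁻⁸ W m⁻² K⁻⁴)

T_eq ≈ 167 K

L = 4πR_⋆²σT_⋆⁴ = 4π(1.11×10⁹)² × 5.67×10⁻⁸ × (8350)⁴ = 4.27×10²⁷ W.
S = L/(4πd²) = 211 W m⁻².
Energy balance: absorbed = emitted ⇒ πR²·S(1−A) = 4πR²·σT_eq⁴, so T_eq⁴ = S(1−A)/(4σ).
T_eq = [211 × 0.84 / (4 × 5.67×10⁻⁸)]^(1/4) = (7.80×10⁸)^(1/4) = 167 K.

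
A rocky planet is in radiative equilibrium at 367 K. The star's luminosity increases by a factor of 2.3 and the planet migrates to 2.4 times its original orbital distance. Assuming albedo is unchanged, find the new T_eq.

T_eq ≈ 292 K

T_eq ∝ L^(1/4) · d^(−1/2).
T′ = 367 × 2.3^(1/4) / 2.4^(1/2) = 292 K.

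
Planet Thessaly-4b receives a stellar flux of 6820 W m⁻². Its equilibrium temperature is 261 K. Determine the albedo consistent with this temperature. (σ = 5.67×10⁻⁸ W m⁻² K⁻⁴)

A ≈ 0.85

From T_eq⁴ = S(1−A)/(4σ): 1−A = 4σT_eq⁴/S.
1−A = 4 × 5.67×10⁻⁸ × (261)⁴ / 6820 = 0.154.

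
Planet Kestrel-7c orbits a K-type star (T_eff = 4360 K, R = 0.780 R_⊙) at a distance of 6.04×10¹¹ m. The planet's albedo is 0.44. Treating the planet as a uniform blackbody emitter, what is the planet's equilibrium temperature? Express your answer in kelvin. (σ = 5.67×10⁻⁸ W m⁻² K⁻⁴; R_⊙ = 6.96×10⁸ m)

T_eq ≈ 80.0 K

R_⋆ = 0.780 × 6.96×10⁸ = 5.43×10⁸ m.
L = 4πR_⋆²σT_⋆⁴ = 4π(5.43×10⁸)² × 5.67×10⁻⁸ × (4360)⁴ = 7.59×10²⁵ W.
S = L/(4πd²) = 16.6 W m⁻².
Energy balance: absorbed = emitted ⇒ πR²·S(1−A) = 4πR²·σT_eq⁴, so T_eq⁴ = S(1−A)/(4σ).
T_eq = [16.6 × 0.56 / (4 × 5.67×10⁻⁸)]^(1/4) = (4.09×10⁷)^(1/4) = 80.0 K.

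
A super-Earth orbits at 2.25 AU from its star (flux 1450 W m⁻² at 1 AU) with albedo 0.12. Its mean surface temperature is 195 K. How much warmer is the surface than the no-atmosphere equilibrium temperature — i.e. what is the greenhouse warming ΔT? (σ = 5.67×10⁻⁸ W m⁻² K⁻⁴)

S = 1450/2.25² = 286.4 W m⁻².
T_eq = [S(1−A)/(4σ)]^(1/4) = [286.4×0.88/(4×5.67×10⁻⁸)]^(1/4) = 182.6 K.
ΔT = T_surf − T_eq = 195 − 182.6.

ΔT ≈ 12.4 K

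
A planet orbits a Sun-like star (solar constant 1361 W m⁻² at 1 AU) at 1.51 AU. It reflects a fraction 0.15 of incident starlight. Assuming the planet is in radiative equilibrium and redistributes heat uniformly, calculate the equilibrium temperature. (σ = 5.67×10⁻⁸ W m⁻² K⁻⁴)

T_eq ≈ 217 K

Flux at 1.51 AU: S = 1361/1.51² = 597 W m⁻².
Energy balance: absorbed = emitted ⇒ πR²·S(1−A) = 4πR²·σT_eq⁴, so T_eq⁴ = S(1−A)/(4σ).
T_eq = [597 × 0.85 / (4 × 5.67×10⁻⁸)]^(1/4) = (2.24×10⁹)^(1/4) = 217 K.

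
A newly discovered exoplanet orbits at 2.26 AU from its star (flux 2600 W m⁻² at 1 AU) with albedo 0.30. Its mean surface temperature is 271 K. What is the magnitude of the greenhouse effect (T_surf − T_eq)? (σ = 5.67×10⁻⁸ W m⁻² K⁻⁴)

ΔT ≈ 71.9 K

S = 2600/2.26² = 509.0 W m⁻².
T_eq = [S(1−A)/(4σ)]^(1/4) = [509.0×0.70/(4×5.67×10⁻⁸)]^(1/4) = 199.1 K.
ΔT = T_surf − T_eq = 271 − 199.1.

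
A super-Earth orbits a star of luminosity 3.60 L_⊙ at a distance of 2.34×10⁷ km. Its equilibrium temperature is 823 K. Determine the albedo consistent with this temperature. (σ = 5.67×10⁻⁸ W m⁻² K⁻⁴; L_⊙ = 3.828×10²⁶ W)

A ≈ 0.48

d = 2.34×10⁷ km = 2.34×10¹⁰ m.
L = 3.60 × 3.828×10²⁶ = 1.38×10²⁷ W.
Flux: S = L/(4πd²) = 1.38×10²⁷/(4π×(2.34×10¹⁰)²) = 2.00×10⁵ W m⁻².
From T_eq⁴ = S(1−A)/(4σ): 1−A = 4σT_eq⁴/S.
1−A = 4 × 5.67×10⁻⁸ × (823)⁴ / 2.00×10⁵ = 0.520.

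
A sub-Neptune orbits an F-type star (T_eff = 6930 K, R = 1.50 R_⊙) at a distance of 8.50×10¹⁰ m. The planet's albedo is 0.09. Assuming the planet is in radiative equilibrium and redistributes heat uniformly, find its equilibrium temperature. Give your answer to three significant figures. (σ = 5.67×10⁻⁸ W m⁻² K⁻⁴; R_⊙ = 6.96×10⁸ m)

R_⋆ = 1.50 × 6.96×10⁸ = 1.04×10⁹ m.
L = 4πR_⋆²σT_⋆⁴ = 4π(1.04×10⁹)² × 5.67×10⁻⁸ × (6930)⁴ = 1.79×10²⁷ W.
S = L/(4πd²) = 1.97×10⁴ W m⁻².
Energy balance: absorbed = emitted ⇒ πR²·S(1−A) = 4πR²·σT_eq⁴, so T_eq⁴ = S(1−A)/(4σ).
T_eq = [1.97×10⁴ × 0.91 / (4 × 5.67×10⁻⁸)]^(1/4) = (7.92×10¹⁰)^(1/4) = 530 K.

T_eq ≈ 530 K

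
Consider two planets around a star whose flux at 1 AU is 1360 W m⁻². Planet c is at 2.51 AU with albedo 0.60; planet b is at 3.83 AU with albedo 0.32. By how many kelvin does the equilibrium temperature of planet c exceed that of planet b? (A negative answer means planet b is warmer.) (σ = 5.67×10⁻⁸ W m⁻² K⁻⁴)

ΔT ≈ 10.6 K

T_eq = [S₀(1−A)/(4σd²)]^(1/4), so T ∝ (1−A)^(1/4) / √d.
T₁ = [1360×0.40/(4×5.67×10⁻⁸×2.51²)]^(1/4) = 139.69 K.
T₂ = [1360×0.68/(4×5.67×10⁻⁸×3.83²)]^(1/4) = 129.12 K.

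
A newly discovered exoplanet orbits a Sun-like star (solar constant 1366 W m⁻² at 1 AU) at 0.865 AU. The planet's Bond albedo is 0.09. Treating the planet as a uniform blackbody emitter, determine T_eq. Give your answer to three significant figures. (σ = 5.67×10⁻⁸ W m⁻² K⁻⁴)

T_eq ≈ 293 K

Flux at 0.865 AU: S = 1366/0.865² = 1830 W m⁻².
Energy balance: absorbed = emitted ⇒ πR²·S(1−A) = 4πR²·σT_eq⁴, so T_eq⁴ = S(1−A)/(4σ).
T_eq = [1830 × 0.91 / (4 × 5.67×10⁻⁸)]^(1/4) = (7.33×10⁹)^(1/4) = 293 K.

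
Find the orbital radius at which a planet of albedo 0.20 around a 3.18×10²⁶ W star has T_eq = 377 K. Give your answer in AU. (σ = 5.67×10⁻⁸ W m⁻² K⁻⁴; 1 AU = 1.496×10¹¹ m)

From T_eq⁴ = L(1−A)/(16πσd²): d = √[L(1−A)/(16πσT_eq⁴)].
d = √[3.18×10²⁶ × 0.80 / (16π × 5.67×10⁻⁸ × (377)⁴)] = 6.65×10¹⁰ m = 0.444 AU.

d ≈ 0.444 AU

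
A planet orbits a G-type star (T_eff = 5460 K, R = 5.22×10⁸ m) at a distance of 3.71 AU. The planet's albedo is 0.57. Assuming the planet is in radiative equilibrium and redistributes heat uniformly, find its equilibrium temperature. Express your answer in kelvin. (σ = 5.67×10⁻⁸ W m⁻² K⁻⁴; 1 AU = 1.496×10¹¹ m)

d = 3.71 AU = 5.55×10¹¹ m.
L = 4πR_⋆²σT_⋆⁴ = 4π(5.22×10⁸)² × 5.67×10⁻⁸ × (5460)⁴ = 1.73×10²⁶ W.
S = L/(4πd²) = 44.6 W m⁻².
Energy balance: absorbed = emitted ⇒ πR²·S(1−A) = 4πR²·σT_eq⁴, so T_eq⁴ = S(1−A)/(4σ).
T_eq = [44.6 × 0.43 / (4 × 5.67×10⁻⁸)]^(1/4) = (8.45×10⁷)^(1/4) = 95.9 K.

T_eq ≈ 95.9 K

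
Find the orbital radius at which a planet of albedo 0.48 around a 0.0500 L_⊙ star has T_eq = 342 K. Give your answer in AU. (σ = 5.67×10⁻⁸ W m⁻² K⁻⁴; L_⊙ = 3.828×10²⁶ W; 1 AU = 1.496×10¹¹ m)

L = 0.0500 × 3.828×10²⁶ = 1.91×10²⁵ W.
From T_eq⁴ = L(1−A)/(16πσd²): d = √[L(1−A)/(16πσT_eq⁴)].
d = √[1.91×10²⁵ × 0.52 / (16π × 5.67×10⁻⁸ × (342)⁴)] = 1.60×10¹⁰ m = 0.107 AU.

d ≈ 0.107 AU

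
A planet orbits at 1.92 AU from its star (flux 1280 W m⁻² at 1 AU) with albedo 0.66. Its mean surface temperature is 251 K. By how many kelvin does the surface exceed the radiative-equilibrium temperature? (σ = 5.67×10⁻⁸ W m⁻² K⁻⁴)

ΔT ≈ 100.0 K

S = 1280/1.92² = 347.2 W m⁻².
T_eq = [S(1−A)/(4σ)]^(1/4) = [347.2×0.34/(4×5.67×10⁻⁸)]^(1/4) = 151.0 K.
ΔT = T_surf − T_eq = 251 − 151.0.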